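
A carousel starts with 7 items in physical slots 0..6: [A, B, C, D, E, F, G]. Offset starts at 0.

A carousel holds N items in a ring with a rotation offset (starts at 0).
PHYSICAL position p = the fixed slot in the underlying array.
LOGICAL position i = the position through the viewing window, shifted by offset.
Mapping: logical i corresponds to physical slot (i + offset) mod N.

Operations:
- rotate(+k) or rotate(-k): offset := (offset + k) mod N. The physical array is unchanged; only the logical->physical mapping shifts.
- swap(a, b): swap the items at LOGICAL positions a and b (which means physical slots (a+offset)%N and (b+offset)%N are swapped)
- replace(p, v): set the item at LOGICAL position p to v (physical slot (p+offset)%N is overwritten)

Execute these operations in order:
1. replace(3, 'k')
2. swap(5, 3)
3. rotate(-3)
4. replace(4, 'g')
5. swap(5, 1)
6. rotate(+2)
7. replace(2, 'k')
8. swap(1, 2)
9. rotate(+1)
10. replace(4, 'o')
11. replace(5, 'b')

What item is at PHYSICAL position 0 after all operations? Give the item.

After op 1 (replace(3, 'k')): offset=0, physical=[A,B,C,k,E,F,G], logical=[A,B,C,k,E,F,G]
After op 2 (swap(5, 3)): offset=0, physical=[A,B,C,F,E,k,G], logical=[A,B,C,F,E,k,G]
After op 3 (rotate(-3)): offset=4, physical=[A,B,C,F,E,k,G], logical=[E,k,G,A,B,C,F]
After op 4 (replace(4, 'g')): offset=4, physical=[A,g,C,F,E,k,G], logical=[E,k,G,A,g,C,F]
After op 5 (swap(5, 1)): offset=4, physical=[A,g,k,F,E,C,G], logical=[E,C,G,A,g,k,F]
After op 6 (rotate(+2)): offset=6, physical=[A,g,k,F,E,C,G], logical=[G,A,g,k,F,E,C]
After op 7 (replace(2, 'k')): offset=6, physical=[A,k,k,F,E,C,G], logical=[G,A,k,k,F,E,C]
After op 8 (swap(1, 2)): offset=6, physical=[k,A,k,F,E,C,G], logical=[G,k,A,k,F,E,C]
After op 9 (rotate(+1)): offset=0, physical=[k,A,k,F,E,C,G], logical=[k,A,k,F,E,C,G]
After op 10 (replace(4, 'o')): offset=0, physical=[k,A,k,F,o,C,G], logical=[k,A,k,F,o,C,G]
After op 11 (replace(5, 'b')): offset=0, physical=[k,A,k,F,o,b,G], logical=[k,A,k,F,o,b,G]

Answer: k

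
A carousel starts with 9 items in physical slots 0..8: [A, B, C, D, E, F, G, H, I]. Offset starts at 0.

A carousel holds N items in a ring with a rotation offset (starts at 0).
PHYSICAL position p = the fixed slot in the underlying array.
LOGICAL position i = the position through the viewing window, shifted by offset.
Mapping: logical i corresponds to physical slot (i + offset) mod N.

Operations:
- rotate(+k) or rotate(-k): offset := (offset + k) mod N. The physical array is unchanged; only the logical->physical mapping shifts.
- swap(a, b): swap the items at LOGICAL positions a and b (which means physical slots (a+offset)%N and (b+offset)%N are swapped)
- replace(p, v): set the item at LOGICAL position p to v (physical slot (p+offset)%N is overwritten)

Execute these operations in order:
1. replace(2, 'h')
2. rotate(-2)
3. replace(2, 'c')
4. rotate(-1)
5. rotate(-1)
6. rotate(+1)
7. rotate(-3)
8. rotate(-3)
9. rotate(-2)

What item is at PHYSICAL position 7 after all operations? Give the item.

After op 1 (replace(2, 'h')): offset=0, physical=[A,B,h,D,E,F,G,H,I], logical=[A,B,h,D,E,F,G,H,I]
After op 2 (rotate(-2)): offset=7, physical=[A,B,h,D,E,F,G,H,I], logical=[H,I,A,B,h,D,E,F,G]
After op 3 (replace(2, 'c')): offset=7, physical=[c,B,h,D,E,F,G,H,I], logical=[H,I,c,B,h,D,E,F,G]
After op 4 (rotate(-1)): offset=6, physical=[c,B,h,D,E,F,G,H,I], logical=[G,H,I,c,B,h,D,E,F]
After op 5 (rotate(-1)): offset=5, physical=[c,B,h,D,E,F,G,H,I], logical=[F,G,H,I,c,B,h,D,E]
After op 6 (rotate(+1)): offset=6, physical=[c,B,h,D,E,F,G,H,I], logical=[G,H,I,c,B,h,D,E,F]
After op 7 (rotate(-3)): offset=3, physical=[c,B,h,D,E,F,G,H,I], logical=[D,E,F,G,H,I,c,B,h]
After op 8 (rotate(-3)): offset=0, physical=[c,B,h,D,E,F,G,H,I], logical=[c,B,h,D,E,F,G,H,I]
After op 9 (rotate(-2)): offset=7, physical=[c,B,h,D,E,F,G,H,I], logical=[H,I,c,B,h,D,E,F,G]

Answer: H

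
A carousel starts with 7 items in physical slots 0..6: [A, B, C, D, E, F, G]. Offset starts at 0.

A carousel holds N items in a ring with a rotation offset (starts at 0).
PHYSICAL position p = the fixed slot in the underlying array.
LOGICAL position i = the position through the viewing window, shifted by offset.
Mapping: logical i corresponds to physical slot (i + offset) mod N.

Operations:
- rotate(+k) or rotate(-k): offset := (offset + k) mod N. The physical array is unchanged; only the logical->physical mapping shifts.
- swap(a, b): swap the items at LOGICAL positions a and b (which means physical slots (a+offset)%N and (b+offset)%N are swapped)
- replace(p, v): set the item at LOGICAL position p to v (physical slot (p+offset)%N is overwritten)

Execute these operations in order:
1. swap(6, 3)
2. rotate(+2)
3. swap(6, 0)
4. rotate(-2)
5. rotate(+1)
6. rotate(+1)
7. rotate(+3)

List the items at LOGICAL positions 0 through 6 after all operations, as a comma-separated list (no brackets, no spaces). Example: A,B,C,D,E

After op 1 (swap(6, 3)): offset=0, physical=[A,B,C,G,E,F,D], logical=[A,B,C,G,E,F,D]
After op 2 (rotate(+2)): offset=2, physical=[A,B,C,G,E,F,D], logical=[C,G,E,F,D,A,B]
After op 3 (swap(6, 0)): offset=2, physical=[A,C,B,G,E,F,D], logical=[B,G,E,F,D,A,C]
After op 4 (rotate(-2)): offset=0, physical=[A,C,B,G,E,F,D], logical=[A,C,B,G,E,F,D]
After op 5 (rotate(+1)): offset=1, physical=[A,C,B,G,E,F,D], logical=[C,B,G,E,F,D,A]
After op 6 (rotate(+1)): offset=2, physical=[A,C,B,G,E,F,D], logical=[B,G,E,F,D,A,C]
After op 7 (rotate(+3)): offset=5, physical=[A,C,B,G,E,F,D], logical=[F,D,A,C,B,G,E]

Answer: F,D,A,C,B,G,E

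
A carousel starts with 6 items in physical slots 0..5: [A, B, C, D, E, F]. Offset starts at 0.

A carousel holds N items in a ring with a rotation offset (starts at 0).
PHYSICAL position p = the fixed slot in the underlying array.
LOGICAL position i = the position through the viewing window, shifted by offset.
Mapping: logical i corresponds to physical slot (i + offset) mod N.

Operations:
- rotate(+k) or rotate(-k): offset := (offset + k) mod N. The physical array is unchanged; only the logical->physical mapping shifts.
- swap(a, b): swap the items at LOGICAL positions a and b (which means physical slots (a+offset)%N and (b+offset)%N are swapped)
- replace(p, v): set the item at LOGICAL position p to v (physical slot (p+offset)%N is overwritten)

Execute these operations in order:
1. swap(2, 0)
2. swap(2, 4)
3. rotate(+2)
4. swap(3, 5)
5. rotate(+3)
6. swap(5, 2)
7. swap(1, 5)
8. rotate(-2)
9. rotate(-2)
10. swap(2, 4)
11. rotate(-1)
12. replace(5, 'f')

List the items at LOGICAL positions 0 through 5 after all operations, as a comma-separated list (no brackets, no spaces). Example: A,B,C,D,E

Answer: F,A,E,B,C,f

Derivation:
After op 1 (swap(2, 0)): offset=0, physical=[C,B,A,D,E,F], logical=[C,B,A,D,E,F]
After op 2 (swap(2, 4)): offset=0, physical=[C,B,E,D,A,F], logical=[C,B,E,D,A,F]
After op 3 (rotate(+2)): offset=2, physical=[C,B,E,D,A,F], logical=[E,D,A,F,C,B]
After op 4 (swap(3, 5)): offset=2, physical=[C,F,E,D,A,B], logical=[E,D,A,B,C,F]
After op 5 (rotate(+3)): offset=5, physical=[C,F,E,D,A,B], logical=[B,C,F,E,D,A]
After op 6 (swap(5, 2)): offset=5, physical=[C,A,E,D,F,B], logical=[B,C,A,E,D,F]
After op 7 (swap(1, 5)): offset=5, physical=[F,A,E,D,C,B], logical=[B,F,A,E,D,C]
After op 8 (rotate(-2)): offset=3, physical=[F,A,E,D,C,B], logical=[D,C,B,F,A,E]
After op 9 (rotate(-2)): offset=1, physical=[F,A,E,D,C,B], logical=[A,E,D,C,B,F]
After op 10 (swap(2, 4)): offset=1, physical=[F,A,E,B,C,D], logical=[A,E,B,C,D,F]
After op 11 (rotate(-1)): offset=0, physical=[F,A,E,B,C,D], logical=[F,A,E,B,C,D]
After op 12 (replace(5, 'f')): offset=0, physical=[F,A,E,B,C,f], logical=[F,A,E,B,C,f]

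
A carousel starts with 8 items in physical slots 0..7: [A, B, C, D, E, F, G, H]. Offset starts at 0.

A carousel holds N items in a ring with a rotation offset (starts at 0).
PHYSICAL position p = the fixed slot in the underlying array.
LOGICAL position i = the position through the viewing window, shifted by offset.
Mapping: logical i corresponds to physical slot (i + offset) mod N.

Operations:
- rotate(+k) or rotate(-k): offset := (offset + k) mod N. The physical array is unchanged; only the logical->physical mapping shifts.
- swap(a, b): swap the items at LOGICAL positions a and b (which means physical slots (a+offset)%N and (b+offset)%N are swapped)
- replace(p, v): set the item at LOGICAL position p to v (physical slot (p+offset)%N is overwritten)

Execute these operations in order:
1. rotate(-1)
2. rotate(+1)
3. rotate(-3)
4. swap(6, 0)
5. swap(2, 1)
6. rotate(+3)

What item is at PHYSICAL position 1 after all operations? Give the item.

After op 1 (rotate(-1)): offset=7, physical=[A,B,C,D,E,F,G,H], logical=[H,A,B,C,D,E,F,G]
After op 2 (rotate(+1)): offset=0, physical=[A,B,C,D,E,F,G,H], logical=[A,B,C,D,E,F,G,H]
After op 3 (rotate(-3)): offset=5, physical=[A,B,C,D,E,F,G,H], logical=[F,G,H,A,B,C,D,E]
After op 4 (swap(6, 0)): offset=5, physical=[A,B,C,F,E,D,G,H], logical=[D,G,H,A,B,C,F,E]
After op 5 (swap(2, 1)): offset=5, physical=[A,B,C,F,E,D,H,G], logical=[D,H,G,A,B,C,F,E]
After op 6 (rotate(+3)): offset=0, physical=[A,B,C,F,E,D,H,G], logical=[A,B,C,F,E,D,H,G]

Answer: B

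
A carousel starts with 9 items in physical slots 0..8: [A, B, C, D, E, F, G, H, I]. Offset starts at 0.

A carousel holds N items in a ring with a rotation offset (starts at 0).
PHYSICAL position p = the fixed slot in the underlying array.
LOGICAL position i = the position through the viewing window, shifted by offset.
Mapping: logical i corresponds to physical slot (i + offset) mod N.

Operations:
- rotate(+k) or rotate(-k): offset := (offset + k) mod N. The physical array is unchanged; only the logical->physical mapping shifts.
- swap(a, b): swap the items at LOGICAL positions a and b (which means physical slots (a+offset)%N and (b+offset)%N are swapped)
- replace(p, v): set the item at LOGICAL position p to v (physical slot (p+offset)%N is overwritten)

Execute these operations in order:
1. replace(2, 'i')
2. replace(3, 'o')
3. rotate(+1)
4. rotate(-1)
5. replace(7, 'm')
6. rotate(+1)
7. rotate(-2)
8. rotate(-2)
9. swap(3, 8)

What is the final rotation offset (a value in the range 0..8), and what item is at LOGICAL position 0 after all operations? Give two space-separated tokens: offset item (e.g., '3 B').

After op 1 (replace(2, 'i')): offset=0, physical=[A,B,i,D,E,F,G,H,I], logical=[A,B,i,D,E,F,G,H,I]
After op 2 (replace(3, 'o')): offset=0, physical=[A,B,i,o,E,F,G,H,I], logical=[A,B,i,o,E,F,G,H,I]
After op 3 (rotate(+1)): offset=1, physical=[A,B,i,o,E,F,G,H,I], logical=[B,i,o,E,F,G,H,I,A]
After op 4 (rotate(-1)): offset=0, physical=[A,B,i,o,E,F,G,H,I], logical=[A,B,i,o,E,F,G,H,I]
After op 5 (replace(7, 'm')): offset=0, physical=[A,B,i,o,E,F,G,m,I], logical=[A,B,i,o,E,F,G,m,I]
After op 6 (rotate(+1)): offset=1, physical=[A,B,i,o,E,F,G,m,I], logical=[B,i,o,E,F,G,m,I,A]
After op 7 (rotate(-2)): offset=8, physical=[A,B,i,o,E,F,G,m,I], logical=[I,A,B,i,o,E,F,G,m]
After op 8 (rotate(-2)): offset=6, physical=[A,B,i,o,E,F,G,m,I], logical=[G,m,I,A,B,i,o,E,F]
After op 9 (swap(3, 8)): offset=6, physical=[F,B,i,o,E,A,G,m,I], logical=[G,m,I,F,B,i,o,E,A]

Answer: 6 G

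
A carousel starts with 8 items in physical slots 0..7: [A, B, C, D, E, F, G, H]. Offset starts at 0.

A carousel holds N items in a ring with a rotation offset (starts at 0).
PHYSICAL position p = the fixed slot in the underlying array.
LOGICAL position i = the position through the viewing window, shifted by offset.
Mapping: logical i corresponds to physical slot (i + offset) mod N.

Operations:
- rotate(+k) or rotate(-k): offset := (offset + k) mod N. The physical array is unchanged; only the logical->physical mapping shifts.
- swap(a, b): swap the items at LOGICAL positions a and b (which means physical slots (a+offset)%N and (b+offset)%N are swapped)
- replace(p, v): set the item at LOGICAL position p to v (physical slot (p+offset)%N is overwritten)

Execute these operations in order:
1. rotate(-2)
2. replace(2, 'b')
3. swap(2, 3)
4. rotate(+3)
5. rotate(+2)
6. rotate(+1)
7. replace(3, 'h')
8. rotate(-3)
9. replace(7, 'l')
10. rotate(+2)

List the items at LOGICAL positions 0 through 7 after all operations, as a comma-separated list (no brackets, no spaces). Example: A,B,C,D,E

Answer: D,E,F,G,h,l,b,C

Derivation:
After op 1 (rotate(-2)): offset=6, physical=[A,B,C,D,E,F,G,H], logical=[G,H,A,B,C,D,E,F]
After op 2 (replace(2, 'b')): offset=6, physical=[b,B,C,D,E,F,G,H], logical=[G,H,b,B,C,D,E,F]
After op 3 (swap(2, 3)): offset=6, physical=[B,b,C,D,E,F,G,H], logical=[G,H,B,b,C,D,E,F]
After op 4 (rotate(+3)): offset=1, physical=[B,b,C,D,E,F,G,H], logical=[b,C,D,E,F,G,H,B]
After op 5 (rotate(+2)): offset=3, physical=[B,b,C,D,E,F,G,H], logical=[D,E,F,G,H,B,b,C]
After op 6 (rotate(+1)): offset=4, physical=[B,b,C,D,E,F,G,H], logical=[E,F,G,H,B,b,C,D]
After op 7 (replace(3, 'h')): offset=4, physical=[B,b,C,D,E,F,G,h], logical=[E,F,G,h,B,b,C,D]
After op 8 (rotate(-3)): offset=1, physical=[B,b,C,D,E,F,G,h], logical=[b,C,D,E,F,G,h,B]
After op 9 (replace(7, 'l')): offset=1, physical=[l,b,C,D,E,F,G,h], logical=[b,C,D,E,F,G,h,l]
After op 10 (rotate(+2)): offset=3, physical=[l,b,C,D,E,F,G,h], logical=[D,E,F,G,h,l,b,C]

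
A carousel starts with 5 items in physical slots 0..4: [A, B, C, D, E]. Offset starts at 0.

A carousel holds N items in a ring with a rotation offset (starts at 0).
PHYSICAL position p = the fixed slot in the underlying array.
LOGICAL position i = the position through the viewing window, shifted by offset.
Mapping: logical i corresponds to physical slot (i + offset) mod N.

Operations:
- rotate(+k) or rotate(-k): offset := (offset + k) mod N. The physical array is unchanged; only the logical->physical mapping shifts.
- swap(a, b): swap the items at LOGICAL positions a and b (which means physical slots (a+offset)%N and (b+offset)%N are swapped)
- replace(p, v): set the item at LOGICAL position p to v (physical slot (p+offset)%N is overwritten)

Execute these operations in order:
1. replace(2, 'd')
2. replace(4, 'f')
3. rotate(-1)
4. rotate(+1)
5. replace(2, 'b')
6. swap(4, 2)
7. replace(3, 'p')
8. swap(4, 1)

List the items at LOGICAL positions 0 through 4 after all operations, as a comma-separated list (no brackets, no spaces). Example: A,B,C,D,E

After op 1 (replace(2, 'd')): offset=0, physical=[A,B,d,D,E], logical=[A,B,d,D,E]
After op 2 (replace(4, 'f')): offset=0, physical=[A,B,d,D,f], logical=[A,B,d,D,f]
After op 3 (rotate(-1)): offset=4, physical=[A,B,d,D,f], logical=[f,A,B,d,D]
After op 4 (rotate(+1)): offset=0, physical=[A,B,d,D,f], logical=[A,B,d,D,f]
After op 5 (replace(2, 'b')): offset=0, physical=[A,B,b,D,f], logical=[A,B,b,D,f]
After op 6 (swap(4, 2)): offset=0, physical=[A,B,f,D,b], logical=[A,B,f,D,b]
After op 7 (replace(3, 'p')): offset=0, physical=[A,B,f,p,b], logical=[A,B,f,p,b]
After op 8 (swap(4, 1)): offset=0, physical=[A,b,f,p,B], logical=[A,b,f,p,B]

Answer: A,b,f,p,B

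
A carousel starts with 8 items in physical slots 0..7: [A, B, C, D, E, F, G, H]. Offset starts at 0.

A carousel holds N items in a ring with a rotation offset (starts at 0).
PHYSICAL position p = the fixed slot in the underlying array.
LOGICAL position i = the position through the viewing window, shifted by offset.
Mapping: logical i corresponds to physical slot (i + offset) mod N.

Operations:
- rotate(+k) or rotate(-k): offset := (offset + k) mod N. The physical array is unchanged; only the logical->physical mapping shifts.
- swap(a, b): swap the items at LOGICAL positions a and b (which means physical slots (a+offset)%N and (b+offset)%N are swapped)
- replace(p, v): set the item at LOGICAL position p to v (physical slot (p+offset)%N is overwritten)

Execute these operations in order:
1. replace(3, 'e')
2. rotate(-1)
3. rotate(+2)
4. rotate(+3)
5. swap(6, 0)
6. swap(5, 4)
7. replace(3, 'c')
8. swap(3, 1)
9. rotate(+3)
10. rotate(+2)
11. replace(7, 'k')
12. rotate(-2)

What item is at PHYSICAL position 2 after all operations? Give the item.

Answer: E

Derivation:
After op 1 (replace(3, 'e')): offset=0, physical=[A,B,C,e,E,F,G,H], logical=[A,B,C,e,E,F,G,H]
After op 2 (rotate(-1)): offset=7, physical=[A,B,C,e,E,F,G,H], logical=[H,A,B,C,e,E,F,G]
After op 3 (rotate(+2)): offset=1, physical=[A,B,C,e,E,F,G,H], logical=[B,C,e,E,F,G,H,A]
After op 4 (rotate(+3)): offset=4, physical=[A,B,C,e,E,F,G,H], logical=[E,F,G,H,A,B,C,e]
After op 5 (swap(6, 0)): offset=4, physical=[A,B,E,e,C,F,G,H], logical=[C,F,G,H,A,B,E,e]
After op 6 (swap(5, 4)): offset=4, physical=[B,A,E,e,C,F,G,H], logical=[C,F,G,H,B,A,E,e]
After op 7 (replace(3, 'c')): offset=4, physical=[B,A,E,e,C,F,G,c], logical=[C,F,G,c,B,A,E,e]
After op 8 (swap(3, 1)): offset=4, physical=[B,A,E,e,C,c,G,F], logical=[C,c,G,F,B,A,E,e]
After op 9 (rotate(+3)): offset=7, physical=[B,A,E,e,C,c,G,F], logical=[F,B,A,E,e,C,c,G]
After op 10 (rotate(+2)): offset=1, physical=[B,A,E,e,C,c,G,F], logical=[A,E,e,C,c,G,F,B]
After op 11 (replace(7, 'k')): offset=1, physical=[k,A,E,e,C,c,G,F], logical=[A,E,e,C,c,G,F,k]
After op 12 (rotate(-2)): offset=7, physical=[k,A,E,e,C,c,G,F], logical=[F,k,A,E,e,C,c,G]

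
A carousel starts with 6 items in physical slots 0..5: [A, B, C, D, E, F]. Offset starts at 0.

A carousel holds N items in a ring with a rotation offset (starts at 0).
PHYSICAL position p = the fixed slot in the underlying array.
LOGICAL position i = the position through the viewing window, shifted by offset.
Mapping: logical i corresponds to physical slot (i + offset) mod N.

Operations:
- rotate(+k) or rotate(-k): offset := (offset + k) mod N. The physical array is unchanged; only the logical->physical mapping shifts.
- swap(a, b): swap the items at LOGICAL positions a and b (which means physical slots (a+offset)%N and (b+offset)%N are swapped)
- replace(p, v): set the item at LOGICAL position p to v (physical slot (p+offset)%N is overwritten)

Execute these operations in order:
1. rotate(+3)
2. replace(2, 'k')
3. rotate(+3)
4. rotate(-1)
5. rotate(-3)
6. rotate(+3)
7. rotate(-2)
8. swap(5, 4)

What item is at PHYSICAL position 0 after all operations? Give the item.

After op 1 (rotate(+3)): offset=3, physical=[A,B,C,D,E,F], logical=[D,E,F,A,B,C]
After op 2 (replace(2, 'k')): offset=3, physical=[A,B,C,D,E,k], logical=[D,E,k,A,B,C]
After op 3 (rotate(+3)): offset=0, physical=[A,B,C,D,E,k], logical=[A,B,C,D,E,k]
After op 4 (rotate(-1)): offset=5, physical=[A,B,C,D,E,k], logical=[k,A,B,C,D,E]
After op 5 (rotate(-3)): offset=2, physical=[A,B,C,D,E,k], logical=[C,D,E,k,A,B]
After op 6 (rotate(+3)): offset=5, physical=[A,B,C,D,E,k], logical=[k,A,B,C,D,E]
After op 7 (rotate(-2)): offset=3, physical=[A,B,C,D,E,k], logical=[D,E,k,A,B,C]
After op 8 (swap(5, 4)): offset=3, physical=[A,C,B,D,E,k], logical=[D,E,k,A,C,B]

Answer: A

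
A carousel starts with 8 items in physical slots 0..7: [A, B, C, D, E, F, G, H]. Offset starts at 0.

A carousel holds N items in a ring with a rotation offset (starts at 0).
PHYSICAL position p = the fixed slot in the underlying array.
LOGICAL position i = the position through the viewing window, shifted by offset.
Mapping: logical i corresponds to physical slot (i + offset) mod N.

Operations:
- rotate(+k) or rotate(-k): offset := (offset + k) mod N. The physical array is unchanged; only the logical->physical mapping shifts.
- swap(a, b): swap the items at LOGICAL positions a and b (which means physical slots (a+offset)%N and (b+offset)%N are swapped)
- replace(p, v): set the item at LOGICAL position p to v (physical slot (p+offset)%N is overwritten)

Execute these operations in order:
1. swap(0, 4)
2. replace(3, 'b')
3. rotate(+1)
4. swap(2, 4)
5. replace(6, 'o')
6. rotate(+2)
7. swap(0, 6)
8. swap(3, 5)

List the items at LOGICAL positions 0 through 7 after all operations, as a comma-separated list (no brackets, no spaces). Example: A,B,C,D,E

Answer: B,A,b,E,o,G,F,C

Derivation:
After op 1 (swap(0, 4)): offset=0, physical=[E,B,C,D,A,F,G,H], logical=[E,B,C,D,A,F,G,H]
After op 2 (replace(3, 'b')): offset=0, physical=[E,B,C,b,A,F,G,H], logical=[E,B,C,b,A,F,G,H]
After op 3 (rotate(+1)): offset=1, physical=[E,B,C,b,A,F,G,H], logical=[B,C,b,A,F,G,H,E]
After op 4 (swap(2, 4)): offset=1, physical=[E,B,C,F,A,b,G,H], logical=[B,C,F,A,b,G,H,E]
After op 5 (replace(6, 'o')): offset=1, physical=[E,B,C,F,A,b,G,o], logical=[B,C,F,A,b,G,o,E]
After op 6 (rotate(+2)): offset=3, physical=[E,B,C,F,A,b,G,o], logical=[F,A,b,G,o,E,B,C]
After op 7 (swap(0, 6)): offset=3, physical=[E,F,C,B,A,b,G,o], logical=[B,A,b,G,o,E,F,C]
After op 8 (swap(3, 5)): offset=3, physical=[G,F,C,B,A,b,E,o], logical=[B,A,b,E,o,G,F,C]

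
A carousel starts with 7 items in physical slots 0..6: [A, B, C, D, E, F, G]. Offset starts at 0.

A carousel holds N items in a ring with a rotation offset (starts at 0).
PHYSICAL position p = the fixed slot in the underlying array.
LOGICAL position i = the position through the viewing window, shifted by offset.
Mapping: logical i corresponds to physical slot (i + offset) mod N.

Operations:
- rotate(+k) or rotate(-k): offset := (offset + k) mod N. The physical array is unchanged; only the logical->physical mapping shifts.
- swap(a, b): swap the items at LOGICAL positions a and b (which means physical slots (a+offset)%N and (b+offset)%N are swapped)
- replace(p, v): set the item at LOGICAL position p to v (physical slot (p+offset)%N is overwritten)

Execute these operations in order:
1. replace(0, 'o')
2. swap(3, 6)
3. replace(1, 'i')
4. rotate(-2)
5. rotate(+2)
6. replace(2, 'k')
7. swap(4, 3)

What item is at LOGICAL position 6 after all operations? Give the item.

Answer: D

Derivation:
After op 1 (replace(0, 'o')): offset=0, physical=[o,B,C,D,E,F,G], logical=[o,B,C,D,E,F,G]
After op 2 (swap(3, 6)): offset=0, physical=[o,B,C,G,E,F,D], logical=[o,B,C,G,E,F,D]
After op 3 (replace(1, 'i')): offset=0, physical=[o,i,C,G,E,F,D], logical=[o,i,C,G,E,F,D]
After op 4 (rotate(-2)): offset=5, physical=[o,i,C,G,E,F,D], logical=[F,D,o,i,C,G,E]
After op 5 (rotate(+2)): offset=0, physical=[o,i,C,G,E,F,D], logical=[o,i,C,G,E,F,D]
After op 6 (replace(2, 'k')): offset=0, physical=[o,i,k,G,E,F,D], logical=[o,i,k,G,E,F,D]
After op 7 (swap(4, 3)): offset=0, physical=[o,i,k,E,G,F,D], logical=[o,i,k,E,G,F,D]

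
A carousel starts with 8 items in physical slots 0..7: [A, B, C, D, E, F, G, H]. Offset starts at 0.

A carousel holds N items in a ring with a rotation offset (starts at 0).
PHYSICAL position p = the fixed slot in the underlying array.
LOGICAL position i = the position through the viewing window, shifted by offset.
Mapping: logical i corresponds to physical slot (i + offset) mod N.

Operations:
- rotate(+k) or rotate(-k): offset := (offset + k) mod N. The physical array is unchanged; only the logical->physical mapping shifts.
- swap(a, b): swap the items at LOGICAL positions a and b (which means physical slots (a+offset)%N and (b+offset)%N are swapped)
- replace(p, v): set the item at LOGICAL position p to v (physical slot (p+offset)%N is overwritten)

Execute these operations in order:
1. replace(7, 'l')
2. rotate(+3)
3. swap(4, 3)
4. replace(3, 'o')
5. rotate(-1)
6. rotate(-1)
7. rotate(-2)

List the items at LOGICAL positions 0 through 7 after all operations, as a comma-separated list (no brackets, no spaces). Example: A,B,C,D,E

Answer: G,A,B,C,D,E,F,o

Derivation:
After op 1 (replace(7, 'l')): offset=0, physical=[A,B,C,D,E,F,G,l], logical=[A,B,C,D,E,F,G,l]
After op 2 (rotate(+3)): offset=3, physical=[A,B,C,D,E,F,G,l], logical=[D,E,F,G,l,A,B,C]
After op 3 (swap(4, 3)): offset=3, physical=[A,B,C,D,E,F,l,G], logical=[D,E,F,l,G,A,B,C]
After op 4 (replace(3, 'o')): offset=3, physical=[A,B,C,D,E,F,o,G], logical=[D,E,F,o,G,A,B,C]
After op 5 (rotate(-1)): offset=2, physical=[A,B,C,D,E,F,o,G], logical=[C,D,E,F,o,G,A,B]
After op 6 (rotate(-1)): offset=1, physical=[A,B,C,D,E,F,o,G], logical=[B,C,D,E,F,o,G,A]
After op 7 (rotate(-2)): offset=7, physical=[A,B,C,D,E,F,o,G], logical=[G,A,B,C,D,E,F,o]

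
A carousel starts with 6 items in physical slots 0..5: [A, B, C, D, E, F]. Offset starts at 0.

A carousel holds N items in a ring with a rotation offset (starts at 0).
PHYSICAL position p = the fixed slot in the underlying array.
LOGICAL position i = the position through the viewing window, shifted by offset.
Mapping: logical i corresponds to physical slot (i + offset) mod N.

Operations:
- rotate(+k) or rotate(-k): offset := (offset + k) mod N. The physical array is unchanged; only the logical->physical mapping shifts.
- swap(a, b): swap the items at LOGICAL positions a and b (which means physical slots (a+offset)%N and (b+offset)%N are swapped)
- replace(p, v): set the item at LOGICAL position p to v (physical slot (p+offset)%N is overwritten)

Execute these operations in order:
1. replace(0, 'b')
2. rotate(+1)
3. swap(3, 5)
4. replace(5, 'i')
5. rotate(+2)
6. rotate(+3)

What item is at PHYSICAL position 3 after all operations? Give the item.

After op 1 (replace(0, 'b')): offset=0, physical=[b,B,C,D,E,F], logical=[b,B,C,D,E,F]
After op 2 (rotate(+1)): offset=1, physical=[b,B,C,D,E,F], logical=[B,C,D,E,F,b]
After op 3 (swap(3, 5)): offset=1, physical=[E,B,C,D,b,F], logical=[B,C,D,b,F,E]
After op 4 (replace(5, 'i')): offset=1, physical=[i,B,C,D,b,F], logical=[B,C,D,b,F,i]
After op 5 (rotate(+2)): offset=3, physical=[i,B,C,D,b,F], logical=[D,b,F,i,B,C]
After op 6 (rotate(+3)): offset=0, physical=[i,B,C,D,b,F], logical=[i,B,C,D,b,F]

Answer: D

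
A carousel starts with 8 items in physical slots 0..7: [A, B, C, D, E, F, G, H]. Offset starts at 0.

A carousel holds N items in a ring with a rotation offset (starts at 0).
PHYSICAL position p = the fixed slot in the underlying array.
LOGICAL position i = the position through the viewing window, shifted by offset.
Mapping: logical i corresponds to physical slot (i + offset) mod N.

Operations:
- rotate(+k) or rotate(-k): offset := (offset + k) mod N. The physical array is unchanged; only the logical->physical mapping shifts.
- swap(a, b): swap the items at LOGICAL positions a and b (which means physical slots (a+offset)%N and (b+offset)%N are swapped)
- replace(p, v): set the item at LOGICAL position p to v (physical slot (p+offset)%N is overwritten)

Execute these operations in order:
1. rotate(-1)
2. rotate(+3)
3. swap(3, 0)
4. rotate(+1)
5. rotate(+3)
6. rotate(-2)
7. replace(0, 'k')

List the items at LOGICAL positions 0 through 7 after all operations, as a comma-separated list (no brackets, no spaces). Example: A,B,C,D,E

After op 1 (rotate(-1)): offset=7, physical=[A,B,C,D,E,F,G,H], logical=[H,A,B,C,D,E,F,G]
After op 2 (rotate(+3)): offset=2, physical=[A,B,C,D,E,F,G,H], logical=[C,D,E,F,G,H,A,B]
After op 3 (swap(3, 0)): offset=2, physical=[A,B,F,D,E,C,G,H], logical=[F,D,E,C,G,H,A,B]
After op 4 (rotate(+1)): offset=3, physical=[A,B,F,D,E,C,G,H], logical=[D,E,C,G,H,A,B,F]
After op 5 (rotate(+3)): offset=6, physical=[A,B,F,D,E,C,G,H], logical=[G,H,A,B,F,D,E,C]
After op 6 (rotate(-2)): offset=4, physical=[A,B,F,D,E,C,G,H], logical=[E,C,G,H,A,B,F,D]
After op 7 (replace(0, 'k')): offset=4, physical=[A,B,F,D,k,C,G,H], logical=[k,C,G,H,A,B,F,D]

Answer: k,C,G,H,A,B,F,D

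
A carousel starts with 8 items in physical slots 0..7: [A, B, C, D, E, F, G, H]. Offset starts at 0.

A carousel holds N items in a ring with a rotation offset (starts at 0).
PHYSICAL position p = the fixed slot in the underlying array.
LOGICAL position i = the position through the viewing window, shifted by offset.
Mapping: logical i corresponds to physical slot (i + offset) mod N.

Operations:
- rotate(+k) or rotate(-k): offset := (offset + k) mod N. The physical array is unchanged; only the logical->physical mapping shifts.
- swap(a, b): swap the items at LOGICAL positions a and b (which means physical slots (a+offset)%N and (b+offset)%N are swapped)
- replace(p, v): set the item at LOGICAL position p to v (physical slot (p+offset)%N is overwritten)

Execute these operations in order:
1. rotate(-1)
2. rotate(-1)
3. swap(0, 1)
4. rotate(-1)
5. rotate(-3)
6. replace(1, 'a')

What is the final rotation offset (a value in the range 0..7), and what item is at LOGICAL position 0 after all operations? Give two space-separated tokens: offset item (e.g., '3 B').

Answer: 2 C

Derivation:
After op 1 (rotate(-1)): offset=7, physical=[A,B,C,D,E,F,G,H], logical=[H,A,B,C,D,E,F,G]
After op 2 (rotate(-1)): offset=6, physical=[A,B,C,D,E,F,G,H], logical=[G,H,A,B,C,D,E,F]
After op 3 (swap(0, 1)): offset=6, physical=[A,B,C,D,E,F,H,G], logical=[H,G,A,B,C,D,E,F]
After op 4 (rotate(-1)): offset=5, physical=[A,B,C,D,E,F,H,G], logical=[F,H,G,A,B,C,D,E]
After op 5 (rotate(-3)): offset=2, physical=[A,B,C,D,E,F,H,G], logical=[C,D,E,F,H,G,A,B]
After op 6 (replace(1, 'a')): offset=2, physical=[A,B,C,a,E,F,H,G], logical=[C,a,E,F,H,G,A,B]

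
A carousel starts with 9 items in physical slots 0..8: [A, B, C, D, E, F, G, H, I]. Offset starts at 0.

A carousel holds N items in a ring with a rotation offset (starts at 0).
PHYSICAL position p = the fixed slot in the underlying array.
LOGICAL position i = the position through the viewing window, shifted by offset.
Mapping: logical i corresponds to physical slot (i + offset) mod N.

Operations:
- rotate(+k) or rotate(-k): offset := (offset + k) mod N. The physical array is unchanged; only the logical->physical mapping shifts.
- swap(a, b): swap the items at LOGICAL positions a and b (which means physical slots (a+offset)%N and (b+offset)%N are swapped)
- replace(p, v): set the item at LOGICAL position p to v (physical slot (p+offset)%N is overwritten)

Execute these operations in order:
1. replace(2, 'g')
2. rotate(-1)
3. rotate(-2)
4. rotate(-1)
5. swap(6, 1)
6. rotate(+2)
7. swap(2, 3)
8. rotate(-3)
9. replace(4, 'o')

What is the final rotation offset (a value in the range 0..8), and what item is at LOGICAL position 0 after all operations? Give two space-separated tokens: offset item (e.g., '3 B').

After op 1 (replace(2, 'g')): offset=0, physical=[A,B,g,D,E,F,G,H,I], logical=[A,B,g,D,E,F,G,H,I]
After op 2 (rotate(-1)): offset=8, physical=[A,B,g,D,E,F,G,H,I], logical=[I,A,B,g,D,E,F,G,H]
After op 3 (rotate(-2)): offset=6, physical=[A,B,g,D,E,F,G,H,I], logical=[G,H,I,A,B,g,D,E,F]
After op 4 (rotate(-1)): offset=5, physical=[A,B,g,D,E,F,G,H,I], logical=[F,G,H,I,A,B,g,D,E]
After op 5 (swap(6, 1)): offset=5, physical=[A,B,G,D,E,F,g,H,I], logical=[F,g,H,I,A,B,G,D,E]
After op 6 (rotate(+2)): offset=7, physical=[A,B,G,D,E,F,g,H,I], logical=[H,I,A,B,G,D,E,F,g]
After op 7 (swap(2, 3)): offset=7, physical=[B,A,G,D,E,F,g,H,I], logical=[H,I,B,A,G,D,E,F,g]
After op 8 (rotate(-3)): offset=4, physical=[B,A,G,D,E,F,g,H,I], logical=[E,F,g,H,I,B,A,G,D]
After op 9 (replace(4, 'o')): offset=4, physical=[B,A,G,D,E,F,g,H,o], logical=[E,F,g,H,o,B,A,G,D]

Answer: 4 E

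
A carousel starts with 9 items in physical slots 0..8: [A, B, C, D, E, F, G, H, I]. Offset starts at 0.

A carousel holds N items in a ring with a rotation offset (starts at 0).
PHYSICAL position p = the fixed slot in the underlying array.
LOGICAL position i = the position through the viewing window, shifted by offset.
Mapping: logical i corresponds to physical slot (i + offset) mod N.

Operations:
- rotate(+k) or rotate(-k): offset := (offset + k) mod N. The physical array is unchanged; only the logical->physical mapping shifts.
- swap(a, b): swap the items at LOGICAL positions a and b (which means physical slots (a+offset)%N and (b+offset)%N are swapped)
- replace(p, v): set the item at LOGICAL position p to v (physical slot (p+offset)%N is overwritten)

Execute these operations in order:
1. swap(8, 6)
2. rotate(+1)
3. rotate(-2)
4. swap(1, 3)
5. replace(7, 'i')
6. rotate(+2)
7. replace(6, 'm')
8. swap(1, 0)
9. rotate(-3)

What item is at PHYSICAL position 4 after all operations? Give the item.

After op 1 (swap(8, 6)): offset=0, physical=[A,B,C,D,E,F,I,H,G], logical=[A,B,C,D,E,F,I,H,G]
After op 2 (rotate(+1)): offset=1, physical=[A,B,C,D,E,F,I,H,G], logical=[B,C,D,E,F,I,H,G,A]
After op 3 (rotate(-2)): offset=8, physical=[A,B,C,D,E,F,I,H,G], logical=[G,A,B,C,D,E,F,I,H]
After op 4 (swap(1, 3)): offset=8, physical=[C,B,A,D,E,F,I,H,G], logical=[G,C,B,A,D,E,F,I,H]
After op 5 (replace(7, 'i')): offset=8, physical=[C,B,A,D,E,F,i,H,G], logical=[G,C,B,A,D,E,F,i,H]
After op 6 (rotate(+2)): offset=1, physical=[C,B,A,D,E,F,i,H,G], logical=[B,A,D,E,F,i,H,G,C]
After op 7 (replace(6, 'm')): offset=1, physical=[C,B,A,D,E,F,i,m,G], logical=[B,A,D,E,F,i,m,G,C]
After op 8 (swap(1, 0)): offset=1, physical=[C,A,B,D,E,F,i,m,G], logical=[A,B,D,E,F,i,m,G,C]
After op 9 (rotate(-3)): offset=7, physical=[C,A,B,D,E,F,i,m,G], logical=[m,G,C,A,B,D,E,F,i]

Answer: E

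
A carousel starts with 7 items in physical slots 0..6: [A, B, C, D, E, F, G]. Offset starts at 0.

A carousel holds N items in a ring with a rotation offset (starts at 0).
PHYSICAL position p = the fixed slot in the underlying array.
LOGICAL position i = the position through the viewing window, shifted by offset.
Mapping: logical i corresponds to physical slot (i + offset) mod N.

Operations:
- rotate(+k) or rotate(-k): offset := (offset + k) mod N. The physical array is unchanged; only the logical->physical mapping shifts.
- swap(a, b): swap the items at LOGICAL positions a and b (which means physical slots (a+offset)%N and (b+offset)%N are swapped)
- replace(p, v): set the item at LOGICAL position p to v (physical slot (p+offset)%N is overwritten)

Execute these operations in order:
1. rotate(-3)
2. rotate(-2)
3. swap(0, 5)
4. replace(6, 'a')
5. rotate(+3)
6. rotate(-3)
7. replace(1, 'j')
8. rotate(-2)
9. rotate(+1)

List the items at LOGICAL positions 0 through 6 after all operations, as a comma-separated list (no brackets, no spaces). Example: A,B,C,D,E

Answer: a,A,j,E,F,G,C

Derivation:
After op 1 (rotate(-3)): offset=4, physical=[A,B,C,D,E,F,G], logical=[E,F,G,A,B,C,D]
After op 2 (rotate(-2)): offset=2, physical=[A,B,C,D,E,F,G], logical=[C,D,E,F,G,A,B]
After op 3 (swap(0, 5)): offset=2, physical=[C,B,A,D,E,F,G], logical=[A,D,E,F,G,C,B]
After op 4 (replace(6, 'a')): offset=2, physical=[C,a,A,D,E,F,G], logical=[A,D,E,F,G,C,a]
After op 5 (rotate(+3)): offset=5, physical=[C,a,A,D,E,F,G], logical=[F,G,C,a,A,D,E]
After op 6 (rotate(-3)): offset=2, physical=[C,a,A,D,E,F,G], logical=[A,D,E,F,G,C,a]
After op 7 (replace(1, 'j')): offset=2, physical=[C,a,A,j,E,F,G], logical=[A,j,E,F,G,C,a]
After op 8 (rotate(-2)): offset=0, physical=[C,a,A,j,E,F,G], logical=[C,a,A,j,E,F,G]
After op 9 (rotate(+1)): offset=1, physical=[C,a,A,j,E,F,G], logical=[a,A,j,E,F,G,C]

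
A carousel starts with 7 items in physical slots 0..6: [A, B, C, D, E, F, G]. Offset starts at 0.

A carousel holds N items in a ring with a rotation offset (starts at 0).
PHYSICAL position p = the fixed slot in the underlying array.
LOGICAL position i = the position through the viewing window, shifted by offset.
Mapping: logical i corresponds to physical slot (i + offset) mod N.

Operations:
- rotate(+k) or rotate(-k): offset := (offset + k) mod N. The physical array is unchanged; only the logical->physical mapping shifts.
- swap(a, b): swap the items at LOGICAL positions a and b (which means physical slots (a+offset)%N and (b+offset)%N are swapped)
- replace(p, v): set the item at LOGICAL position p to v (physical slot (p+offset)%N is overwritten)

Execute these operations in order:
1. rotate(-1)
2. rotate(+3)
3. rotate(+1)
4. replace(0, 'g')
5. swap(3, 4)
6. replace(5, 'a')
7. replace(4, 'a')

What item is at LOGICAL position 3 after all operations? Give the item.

After op 1 (rotate(-1)): offset=6, physical=[A,B,C,D,E,F,G], logical=[G,A,B,C,D,E,F]
After op 2 (rotate(+3)): offset=2, physical=[A,B,C,D,E,F,G], logical=[C,D,E,F,G,A,B]
After op 3 (rotate(+1)): offset=3, physical=[A,B,C,D,E,F,G], logical=[D,E,F,G,A,B,C]
After op 4 (replace(0, 'g')): offset=3, physical=[A,B,C,g,E,F,G], logical=[g,E,F,G,A,B,C]
After op 5 (swap(3, 4)): offset=3, physical=[G,B,C,g,E,F,A], logical=[g,E,F,A,G,B,C]
After op 6 (replace(5, 'a')): offset=3, physical=[G,a,C,g,E,F,A], logical=[g,E,F,A,G,a,C]
After op 7 (replace(4, 'a')): offset=3, physical=[a,a,C,g,E,F,A], logical=[g,E,F,A,a,a,C]

Answer: A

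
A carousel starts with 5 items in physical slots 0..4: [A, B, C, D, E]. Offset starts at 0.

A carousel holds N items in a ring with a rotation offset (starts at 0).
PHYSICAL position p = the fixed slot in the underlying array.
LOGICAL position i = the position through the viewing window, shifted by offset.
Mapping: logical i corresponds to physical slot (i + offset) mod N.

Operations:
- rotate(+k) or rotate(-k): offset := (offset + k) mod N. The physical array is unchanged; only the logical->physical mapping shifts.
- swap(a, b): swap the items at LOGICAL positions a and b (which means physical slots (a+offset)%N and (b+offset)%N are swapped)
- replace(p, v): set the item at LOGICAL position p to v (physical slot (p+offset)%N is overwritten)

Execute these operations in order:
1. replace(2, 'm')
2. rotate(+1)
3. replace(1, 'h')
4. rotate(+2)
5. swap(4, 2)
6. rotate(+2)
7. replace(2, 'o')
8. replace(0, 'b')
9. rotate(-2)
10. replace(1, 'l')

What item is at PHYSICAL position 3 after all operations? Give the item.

Answer: D

Derivation:
After op 1 (replace(2, 'm')): offset=0, physical=[A,B,m,D,E], logical=[A,B,m,D,E]
After op 2 (rotate(+1)): offset=1, physical=[A,B,m,D,E], logical=[B,m,D,E,A]
After op 3 (replace(1, 'h')): offset=1, physical=[A,B,h,D,E], logical=[B,h,D,E,A]
After op 4 (rotate(+2)): offset=3, physical=[A,B,h,D,E], logical=[D,E,A,B,h]
After op 5 (swap(4, 2)): offset=3, physical=[h,B,A,D,E], logical=[D,E,h,B,A]
After op 6 (rotate(+2)): offset=0, physical=[h,B,A,D,E], logical=[h,B,A,D,E]
After op 7 (replace(2, 'o')): offset=0, physical=[h,B,o,D,E], logical=[h,B,o,D,E]
After op 8 (replace(0, 'b')): offset=0, physical=[b,B,o,D,E], logical=[b,B,o,D,E]
After op 9 (rotate(-2)): offset=3, physical=[b,B,o,D,E], logical=[D,E,b,B,o]
After op 10 (replace(1, 'l')): offset=3, physical=[b,B,o,D,l], logical=[D,l,b,B,o]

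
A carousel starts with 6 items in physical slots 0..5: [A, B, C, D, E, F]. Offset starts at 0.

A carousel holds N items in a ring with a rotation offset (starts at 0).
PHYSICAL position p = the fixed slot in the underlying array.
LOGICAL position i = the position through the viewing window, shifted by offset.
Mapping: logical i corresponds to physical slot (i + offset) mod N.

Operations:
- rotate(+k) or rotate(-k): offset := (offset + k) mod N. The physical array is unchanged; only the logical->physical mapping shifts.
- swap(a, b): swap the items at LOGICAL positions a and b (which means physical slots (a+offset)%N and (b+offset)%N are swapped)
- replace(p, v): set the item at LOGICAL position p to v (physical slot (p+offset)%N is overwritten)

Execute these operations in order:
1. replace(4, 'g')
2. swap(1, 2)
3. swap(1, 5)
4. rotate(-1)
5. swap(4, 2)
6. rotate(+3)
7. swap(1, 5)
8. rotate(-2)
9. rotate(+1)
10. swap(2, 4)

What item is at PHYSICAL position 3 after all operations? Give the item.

Answer: C

Derivation:
After op 1 (replace(4, 'g')): offset=0, physical=[A,B,C,D,g,F], logical=[A,B,C,D,g,F]
After op 2 (swap(1, 2)): offset=0, physical=[A,C,B,D,g,F], logical=[A,C,B,D,g,F]
After op 3 (swap(1, 5)): offset=0, physical=[A,F,B,D,g,C], logical=[A,F,B,D,g,C]
After op 4 (rotate(-1)): offset=5, physical=[A,F,B,D,g,C], logical=[C,A,F,B,D,g]
After op 5 (swap(4, 2)): offset=5, physical=[A,D,B,F,g,C], logical=[C,A,D,B,F,g]
After op 6 (rotate(+3)): offset=2, physical=[A,D,B,F,g,C], logical=[B,F,g,C,A,D]
After op 7 (swap(1, 5)): offset=2, physical=[A,F,B,D,g,C], logical=[B,D,g,C,A,F]
After op 8 (rotate(-2)): offset=0, physical=[A,F,B,D,g,C], logical=[A,F,B,D,g,C]
After op 9 (rotate(+1)): offset=1, physical=[A,F,B,D,g,C], logical=[F,B,D,g,C,A]
After op 10 (swap(2, 4)): offset=1, physical=[A,F,B,C,g,D], logical=[F,B,C,g,D,A]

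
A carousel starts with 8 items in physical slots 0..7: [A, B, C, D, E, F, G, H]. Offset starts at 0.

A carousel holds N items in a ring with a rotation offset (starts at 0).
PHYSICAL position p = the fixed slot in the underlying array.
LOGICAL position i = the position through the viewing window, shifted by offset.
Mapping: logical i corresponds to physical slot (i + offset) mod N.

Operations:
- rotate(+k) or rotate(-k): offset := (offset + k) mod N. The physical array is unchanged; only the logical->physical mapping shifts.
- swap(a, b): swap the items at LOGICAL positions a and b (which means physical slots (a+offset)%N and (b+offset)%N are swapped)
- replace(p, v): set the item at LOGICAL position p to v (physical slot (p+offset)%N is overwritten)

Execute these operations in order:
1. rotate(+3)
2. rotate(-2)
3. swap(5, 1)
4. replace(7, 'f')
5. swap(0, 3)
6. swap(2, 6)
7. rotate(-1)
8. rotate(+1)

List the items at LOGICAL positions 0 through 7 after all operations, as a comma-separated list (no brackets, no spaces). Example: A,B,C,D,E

Answer: E,G,H,B,F,C,D,f

Derivation:
After op 1 (rotate(+3)): offset=3, physical=[A,B,C,D,E,F,G,H], logical=[D,E,F,G,H,A,B,C]
After op 2 (rotate(-2)): offset=1, physical=[A,B,C,D,E,F,G,H], logical=[B,C,D,E,F,G,H,A]
After op 3 (swap(5, 1)): offset=1, physical=[A,B,G,D,E,F,C,H], logical=[B,G,D,E,F,C,H,A]
After op 4 (replace(7, 'f')): offset=1, physical=[f,B,G,D,E,F,C,H], logical=[B,G,D,E,F,C,H,f]
After op 5 (swap(0, 3)): offset=1, physical=[f,E,G,D,B,F,C,H], logical=[E,G,D,B,F,C,H,f]
After op 6 (swap(2, 6)): offset=1, physical=[f,E,G,H,B,F,C,D], logical=[E,G,H,B,F,C,D,f]
After op 7 (rotate(-1)): offset=0, physical=[f,E,G,H,B,F,C,D], logical=[f,E,G,H,B,F,C,D]
After op 8 (rotate(+1)): offset=1, physical=[f,E,G,H,B,F,C,D], logical=[E,G,H,B,F,C,D,f]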